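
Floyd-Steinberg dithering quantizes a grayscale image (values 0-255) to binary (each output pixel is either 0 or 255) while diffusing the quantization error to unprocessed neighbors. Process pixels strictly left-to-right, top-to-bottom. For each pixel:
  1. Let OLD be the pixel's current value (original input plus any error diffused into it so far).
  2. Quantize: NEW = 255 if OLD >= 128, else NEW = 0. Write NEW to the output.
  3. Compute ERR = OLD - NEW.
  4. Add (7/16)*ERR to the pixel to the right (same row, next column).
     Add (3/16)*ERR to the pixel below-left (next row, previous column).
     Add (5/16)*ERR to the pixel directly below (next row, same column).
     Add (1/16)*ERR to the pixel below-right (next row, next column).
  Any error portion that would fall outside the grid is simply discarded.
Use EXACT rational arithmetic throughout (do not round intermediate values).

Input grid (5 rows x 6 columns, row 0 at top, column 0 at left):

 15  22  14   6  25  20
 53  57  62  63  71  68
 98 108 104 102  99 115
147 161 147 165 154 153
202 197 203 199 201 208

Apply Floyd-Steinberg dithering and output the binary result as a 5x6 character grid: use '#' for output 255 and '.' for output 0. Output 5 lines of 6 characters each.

(0,0): OLD=15 → NEW=0, ERR=15
(0,1): OLD=457/16 → NEW=0, ERR=457/16
(0,2): OLD=6783/256 → NEW=0, ERR=6783/256
(0,3): OLD=72057/4096 → NEW=0, ERR=72057/4096
(0,4): OLD=2142799/65536 → NEW=0, ERR=2142799/65536
(0,5): OLD=35971113/1048576 → NEW=0, ERR=35971113/1048576
(1,0): OLD=16139/256 → NEW=0, ERR=16139/256
(1,1): OLD=203597/2048 → NEW=0, ERR=203597/2048
(1,2): OLD=7789393/65536 → NEW=0, ERR=7789393/65536
(1,3): OLD=33628861/262144 → NEW=255, ERR=-33217859/262144
(1,4): OLD=558866135/16777216 → NEW=0, ERR=558866135/16777216
(1,5): OLD=25591919537/268435456 → NEW=0, ERR=25591919537/268435456
(2,0): OLD=4467615/32768 → NEW=255, ERR=-3888225/32768
(2,1): OLD=118886341/1048576 → NEW=0, ERR=118886341/1048576
(2,2): OLD=2905813647/16777216 → NEW=255, ERR=-1372376433/16777216
(2,3): OLD=5407374807/134217728 → NEW=0, ERR=5407374807/134217728
(2,4): OLD=588374971397/4294967296 → NEW=255, ERR=-506841689083/4294967296
(2,5): OLD=6545271294579/68719476736 → NEW=0, ERR=6545271294579/68719476736
(3,0): OLD=2200793775/16777216 → NEW=255, ERR=-2077396305/16777216
(3,1): OLD=16039670531/134217728 → NEW=0, ERR=16039670531/134217728
(3,2): OLD=202251154361/1073741824 → NEW=255, ERR=-71553010759/1073741824
(3,3): OLD=8328555895211/68719476736 → NEW=0, ERR=8328555895211/68719476736
(3,4): OLD=104740868301131/549755813888 → NEW=255, ERR=-35446864240309/549755813888
(3,5): OLD=1294609298296197/8796093022208 → NEW=255, ERR=-948394422366843/8796093022208
(4,0): OLD=398814856289/2147483648 → NEW=255, ERR=-148793473951/2147483648
(4,1): OLD=6315262991725/34359738368 → NEW=255, ERR=-2446470292115/34359738368
(4,2): OLD=199251291903543/1099511627776 → NEW=255, ERR=-81124173179337/1099511627776
(4,3): OLD=3313308813741235/17592186044416 → NEW=255, ERR=-1172698627584845/17592186044416
(4,4): OLD=39137825422271459/281474976710656 → NEW=255, ERR=-32638293638945821/281474976710656
(4,5): OLD=538388764950709333/4503599627370496 → NEW=0, ERR=538388764950709333/4503599627370496
Row 0: ......
Row 1: ...#..
Row 2: #.#.#.
Row 3: #.#.##
Row 4: #####.

Answer: ......
...#..
#.#.#.
#.#.##
#####.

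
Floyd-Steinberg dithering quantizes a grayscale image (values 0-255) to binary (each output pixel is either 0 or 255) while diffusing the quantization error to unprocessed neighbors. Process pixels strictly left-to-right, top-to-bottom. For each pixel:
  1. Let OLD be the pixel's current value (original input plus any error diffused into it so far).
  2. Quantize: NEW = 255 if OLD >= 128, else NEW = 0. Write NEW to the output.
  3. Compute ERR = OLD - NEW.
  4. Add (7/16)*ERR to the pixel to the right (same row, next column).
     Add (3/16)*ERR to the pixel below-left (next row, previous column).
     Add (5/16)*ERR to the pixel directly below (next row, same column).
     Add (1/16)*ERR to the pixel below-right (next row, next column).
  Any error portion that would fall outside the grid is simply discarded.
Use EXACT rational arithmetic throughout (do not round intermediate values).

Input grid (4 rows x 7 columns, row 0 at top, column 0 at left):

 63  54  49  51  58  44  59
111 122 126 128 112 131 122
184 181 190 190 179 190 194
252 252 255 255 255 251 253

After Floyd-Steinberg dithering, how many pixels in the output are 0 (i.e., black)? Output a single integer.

Answer: 10

Derivation:
(0,0): OLD=63 → NEW=0, ERR=63
(0,1): OLD=1305/16 → NEW=0, ERR=1305/16
(0,2): OLD=21679/256 → NEW=0, ERR=21679/256
(0,3): OLD=360649/4096 → NEW=0, ERR=360649/4096
(0,4): OLD=6325631/65536 → NEW=0, ERR=6325631/65536
(0,5): OLD=90416761/1048576 → NEW=0, ERR=90416761/1048576
(0,6): OLD=1622773071/16777216 → NEW=0, ERR=1622773071/16777216
(1,0): OLD=37371/256 → NEW=255, ERR=-27909/256
(1,1): OLD=244957/2048 → NEW=0, ERR=244957/2048
(1,2): OLD=14837281/65536 → NEW=255, ERR=-1874399/65536
(1,3): OLD=43618893/262144 → NEW=255, ERR=-23227827/262144
(1,4): OLD=2098295943/16777216 → NEW=0, ERR=2098295943/16777216
(1,5): OLD=31787068983/134217728 → NEW=255, ERR=-2438451657/134217728
(1,6): OLD=321408111705/2147483648 → NEW=255, ERR=-226200218535/2147483648
(2,0): OLD=5647823/32768 → NEW=255, ERR=-2708017/32768
(2,1): OLD=178305237/1048576 → NEW=255, ERR=-89081643/1048576
(2,2): OLD=2260831679/16777216 → NEW=255, ERR=-2017358401/16777216
(2,3): OLD=17631682439/134217728 → NEW=255, ERR=-16593838201/134217728
(2,4): OLD=166483270455/1073741824 → NEW=255, ERR=-107320894665/1073741824
(2,5): OLD=4420762857149/34359738368 → NEW=255, ERR=-4340970426691/34359738368
(2,6): OLD=57545573800443/549755813888 → NEW=0, ERR=57545573800443/549755813888
(3,0): OLD=3527330783/16777216 → NEW=255, ERR=-750859297/16777216
(3,1): OLD=23912304243/134217728 → NEW=255, ERR=-10313216397/134217728
(3,2): OLD=166768757257/1073741824 → NEW=255, ERR=-107035407863/1073741824
(3,3): OLD=629197909295/4294967296 → NEW=255, ERR=-466018751185/4294967296
(3,4): OLD=79648405469151/549755813888 → NEW=255, ERR=-60539327072289/549755813888
(3,5): OLD=777227424132877/4398046511104 → NEW=255, ERR=-344274436198643/4398046511104
(3,6): OLD=17139549960959763/70368744177664 → NEW=255, ERR=-804479804344557/70368744177664
Output grid:
  Row 0: .......  (7 black, running=7)
  Row 1: #.##.##  (2 black, running=9)
  Row 2: ######.  (1 black, running=10)
  Row 3: #######  (0 black, running=10)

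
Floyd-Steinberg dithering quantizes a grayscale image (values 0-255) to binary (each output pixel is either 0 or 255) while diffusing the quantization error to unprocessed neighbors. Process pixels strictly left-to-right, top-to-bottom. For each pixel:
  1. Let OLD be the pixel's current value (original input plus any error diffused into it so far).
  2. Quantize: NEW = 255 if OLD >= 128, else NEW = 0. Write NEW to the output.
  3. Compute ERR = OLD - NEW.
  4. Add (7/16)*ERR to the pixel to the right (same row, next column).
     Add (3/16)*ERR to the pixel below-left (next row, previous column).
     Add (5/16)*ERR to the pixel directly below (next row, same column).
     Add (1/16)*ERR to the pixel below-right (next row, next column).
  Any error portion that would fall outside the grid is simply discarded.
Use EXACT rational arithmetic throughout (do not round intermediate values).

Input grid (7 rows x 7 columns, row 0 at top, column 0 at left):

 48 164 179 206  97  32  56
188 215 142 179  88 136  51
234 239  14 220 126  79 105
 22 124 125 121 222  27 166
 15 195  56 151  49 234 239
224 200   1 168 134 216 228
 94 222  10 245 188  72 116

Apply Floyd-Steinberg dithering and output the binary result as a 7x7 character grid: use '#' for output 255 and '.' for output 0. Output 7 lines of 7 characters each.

Answer: .###...
##.#.#.
##.#..#
..#.#.#
.#.#.##
##.#.##
.#.##..

Derivation:
(0,0): OLD=48 → NEW=0, ERR=48
(0,1): OLD=185 → NEW=255, ERR=-70
(0,2): OLD=1187/8 → NEW=255, ERR=-853/8
(0,3): OLD=20397/128 → NEW=255, ERR=-12243/128
(0,4): OLD=112955/2048 → NEW=0, ERR=112955/2048
(0,5): OLD=1839261/32768 → NEW=0, ERR=1839261/32768
(0,6): OLD=42234955/524288 → NEW=0, ERR=42234955/524288
(1,0): OLD=1519/8 → NEW=255, ERR=-521/8
(1,1): OLD=9449/64 → NEW=255, ERR=-6871/64
(1,2): OLD=80693/2048 → NEW=0, ERR=80693/2048
(1,3): OLD=1392845/8192 → NEW=255, ERR=-696115/8192
(1,4): OLD=38066099/524288 → NEW=0, ERR=38066099/524288
(1,5): OLD=855037803/4194304 → NEW=255, ERR=-214509717/4194304
(1,6): OLD=3845807653/67108864 → NEW=0, ERR=3845807653/67108864
(2,0): OLD=198163/1024 → NEW=255, ERR=-62957/1024
(2,1): OLD=5959497/32768 → NEW=255, ERR=-2396343/32768
(2,2): OLD=-14850261/524288 → NEW=0, ERR=-14850261/524288
(2,3): OLD=826820419/4194304 → NEW=255, ERR=-242727101/4194304
(2,4): OLD=3639665543/33554432 → NEW=0, ERR=3639665543/33554432
(2,5): OLD=135030027969/1073741824 → NEW=0, ERR=135030027969/1073741824
(2,6): OLD=3001846584791/17179869184 → NEW=255, ERR=-1379020057129/17179869184
(3,0): OLD=-5727813/524288 → NEW=0, ERR=-5727813/524288
(3,1): OLD=365800247/4194304 → NEW=0, ERR=365800247/4194304
(3,2): OLD=4660143041/33554432 → NEW=255, ERR=-3896237119/33554432
(3,3): OLD=9486804101/134217728 → NEW=0, ERR=9486804101/134217728
(3,4): OLD=5270490421435/17179869184 → NEW=255, ERR=889623779515/17179869184
(3,5): OLD=11088960384121/137438953472 → NEW=0, ERR=11088960384121/137438953472
(3,6): OLD=404783624405351/2199023255552 → NEW=255, ERR=-155967305760409/2199023255552
(4,0): OLD=1874921181/67108864 → NEW=0, ERR=1874921181/67108864
(4,1): OLD=227657540929/1073741824 → NEW=255, ERR=-46146624191/1073741824
(4,2): OLD=336976527583/17179869184 → NEW=0, ERR=336976527583/17179869184
(4,3): OLD=25305476099941/137438953472 → NEW=255, ERR=-9741457035419/137438953472
(4,4): OLD=59064130003251/1099511627776 → NEW=0, ERR=59064130003251/1099511627776
(4,5): OLD=9593127646058575/35184372088832 → NEW=255, ERR=621112763406415/35184372088832
(4,6): OLD=129254217609040729/562949953421312 → NEW=255, ERR=-14298020513393831/562949953421312
(5,0): OLD=3859844519123/17179869184 → NEW=255, ERR=-521022122797/17179869184
(5,1): OLD=24563802999513/137438953472 → NEW=255, ERR=-10483130135847/137438953472
(5,2): OLD=-46417482797381/1099511627776 → NEW=0, ERR=-46417482797381/1099511627776
(5,3): OLD=1219832741119263/8796093022208 → NEW=255, ERR=-1023170979543777/8796093022208
(5,4): OLD=55606292420902193/562949953421312 → NEW=0, ERR=55606292420902193/562949953421312
(5,5): OLD=1185917440032182921/4503599627370496 → NEW=255, ERR=37499535052706441/4503599627370496
(5,6): OLD=16199209799196782375/72057594037927936 → NEW=255, ERR=-2175476680474841305/72057594037927936
(6,0): OLD=154417910702467/2199023255552 → NEW=0, ERR=154417910702467/2199023255552
(6,1): OLD=7708009839267911/35184372088832 → NEW=255, ERR=-1264005043384249/35184372088832
(6,2): OLD=-25607066086359739/562949953421312 → NEW=0, ERR=-25607066086359739/562949953421312
(6,3): OLD=921576383711731867/4503599627370496 → NEW=255, ERR=-226841521267744613/4503599627370496
(6,4): OLD=107592373365031507/562949953421312 → NEW=255, ERR=-35959864757403053/562949953421312
(6,5): OLD=54381447701727318853/1152921504606846976 → NEW=0, ERR=54381447701727318853/1152921504606846976
(6,6): OLD=2356054192997904763923/18446744073709551616 → NEW=0, ERR=2356054192997904763923/18446744073709551616
Row 0: .###...
Row 1: ##.#.#.
Row 2: ##.#..#
Row 3: ..#.#.#
Row 4: .#.#.##
Row 5: ##.#.##
Row 6: .#.##..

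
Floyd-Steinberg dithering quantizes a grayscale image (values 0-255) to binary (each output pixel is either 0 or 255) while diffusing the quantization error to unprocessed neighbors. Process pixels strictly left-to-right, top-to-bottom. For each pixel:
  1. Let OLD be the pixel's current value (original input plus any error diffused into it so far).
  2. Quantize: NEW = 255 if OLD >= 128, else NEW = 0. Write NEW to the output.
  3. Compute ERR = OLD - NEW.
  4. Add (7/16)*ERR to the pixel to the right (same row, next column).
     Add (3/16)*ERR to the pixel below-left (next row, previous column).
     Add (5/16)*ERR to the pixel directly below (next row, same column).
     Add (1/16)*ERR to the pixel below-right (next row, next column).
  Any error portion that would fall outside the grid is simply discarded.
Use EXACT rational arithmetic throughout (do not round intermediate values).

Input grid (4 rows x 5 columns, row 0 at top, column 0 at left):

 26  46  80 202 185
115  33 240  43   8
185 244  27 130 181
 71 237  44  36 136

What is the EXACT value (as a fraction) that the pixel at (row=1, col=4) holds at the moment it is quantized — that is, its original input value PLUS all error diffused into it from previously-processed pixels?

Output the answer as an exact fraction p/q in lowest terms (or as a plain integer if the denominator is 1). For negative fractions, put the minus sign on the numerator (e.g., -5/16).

Answer: 10325461/2097152

Derivation:
(0,0): OLD=26 → NEW=0, ERR=26
(0,1): OLD=459/8 → NEW=0, ERR=459/8
(0,2): OLD=13453/128 → NEW=0, ERR=13453/128
(0,3): OLD=507867/2048 → NEW=255, ERR=-14373/2048
(0,4): OLD=5961469/32768 → NEW=255, ERR=-2394371/32768
(1,0): OLD=17137/128 → NEW=255, ERR=-15503/128
(1,1): OLD=19735/1024 → NEW=0, ERR=19735/1024
(1,2): OLD=9291235/32768 → NEW=255, ERR=935395/32768
(1,3): OLD=6050791/131072 → NEW=0, ERR=6050791/131072
(1,4): OLD=10325461/2097152 → NEW=0, ERR=10325461/2097152
Target (1,4): original=8, with diffused error = 10325461/2097152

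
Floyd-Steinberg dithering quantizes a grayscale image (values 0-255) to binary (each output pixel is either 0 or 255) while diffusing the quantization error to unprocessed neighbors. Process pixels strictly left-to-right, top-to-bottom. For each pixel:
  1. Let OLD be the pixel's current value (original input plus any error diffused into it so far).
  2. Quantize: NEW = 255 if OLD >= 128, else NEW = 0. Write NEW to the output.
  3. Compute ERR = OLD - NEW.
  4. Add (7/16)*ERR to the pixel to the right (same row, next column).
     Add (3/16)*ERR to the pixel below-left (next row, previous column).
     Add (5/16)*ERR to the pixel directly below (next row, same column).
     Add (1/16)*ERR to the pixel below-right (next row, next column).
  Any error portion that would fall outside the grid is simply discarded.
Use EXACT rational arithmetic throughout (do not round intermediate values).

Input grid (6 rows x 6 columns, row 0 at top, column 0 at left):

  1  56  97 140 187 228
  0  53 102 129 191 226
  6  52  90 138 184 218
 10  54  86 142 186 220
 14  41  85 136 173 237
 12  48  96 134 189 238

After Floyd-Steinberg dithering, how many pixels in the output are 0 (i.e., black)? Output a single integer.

Answer: 19

Derivation:
(0,0): OLD=1 → NEW=0, ERR=1
(0,1): OLD=903/16 → NEW=0, ERR=903/16
(0,2): OLD=31153/256 → NEW=0, ERR=31153/256
(0,3): OLD=791511/4096 → NEW=255, ERR=-252969/4096
(0,4): OLD=10484449/65536 → NEW=255, ERR=-6227231/65536
(0,5): OLD=195484711/1048576 → NEW=255, ERR=-71902169/1048576
(1,0): OLD=2789/256 → NEW=0, ERR=2789/256
(1,1): OLD=201283/2048 → NEW=0, ERR=201283/2048
(1,2): OLD=11467135/65536 → NEW=255, ERR=-5244545/65536
(1,3): OLD=16902611/262144 → NEW=0, ERR=16902611/262144
(1,4): OLD=2899076313/16777216 → NEW=255, ERR=-1379113767/16777216
(1,5): OLD=43666272031/268435456 → NEW=255, ERR=-24784769249/268435456
(2,0): OLD=912017/32768 → NEW=0, ERR=912017/32768
(2,1): OLD=84479819/1048576 → NEW=0, ERR=84479819/1048576
(2,2): OLD=1987632801/16777216 → NEW=0, ERR=1987632801/16777216
(2,3): OLD=25443206617/134217728 → NEW=255, ERR=-8782314023/134217728
(2,4): OLD=499946450699/4294967296 → NEW=0, ERR=499946450699/4294967296
(2,5): OLD=16144636419069/68719476736 → NEW=255, ERR=-1378830148611/68719476736
(3,0): OLD=567134337/16777216 → NEW=0, ERR=567134337/16777216
(3,1): OLD=15826845805/134217728 → NEW=0, ERR=15826845805/134217728
(3,2): OLD=179721650583/1073741824 → NEW=255, ERR=-94082514537/1073741824
(3,3): OLD=7727358394949/68719476736 → NEW=0, ERR=7727358394949/68719476736
(3,4): OLD=144981676180645/549755813888 → NEW=255, ERR=4793943639205/549755813888
(3,5): OLD=1977538010105227/8796093022208 → NEW=255, ERR=-265465710557813/8796093022208
(4,0): OLD=100230681967/2147483648 → NEW=0, ERR=100230681967/2147483648
(4,1): OLD=2884609819171/34359738368 → NEW=0, ERR=2884609819171/34359738368
(4,2): OLD=135022041414521/1099511627776 → NEW=0, ERR=135022041414521/1099511627776
(4,3): OLD=3888303430487485/17592186044416 → NEW=255, ERR=-597704010838595/17592186044416
(4,4): OLD=45663683363106189/281474976710656 → NEW=255, ERR=-26112435698111091/281474976710656
(4,5): OLD=844546047254052795/4503599627370496 → NEW=255, ERR=-303871857725423685/4503599627370496
(5,0): OLD=23269353781529/549755813888 → NEW=0, ERR=23269353781529/549755813888
(5,1): OLD=2088117687551401/17592186044416 → NEW=0, ERR=2088117687551401/17592186044416
(5,2): OLD=26061996542572115/140737488355328 → NEW=255, ERR=-9826062988036525/140737488355328
(5,3): OLD=374329482875831617/4503599627370496 → NEW=0, ERR=374329482875831617/4503599627370496
(5,4): OLD=1635696124687420321/9007199254740992 → NEW=255, ERR=-661139685271532639/9007199254740992
(5,5): OLD=25797120445559177301/144115188075855872 → NEW=255, ERR=-10952252513784070059/144115188075855872
Output grid:
  Row 0: ...###  (3 black, running=3)
  Row 1: ..#.##  (3 black, running=6)
  Row 2: ...#.#  (4 black, running=10)
  Row 3: ..#.##  (3 black, running=13)
  Row 4: ...###  (3 black, running=16)
  Row 5: ..#.##  (3 black, running=19)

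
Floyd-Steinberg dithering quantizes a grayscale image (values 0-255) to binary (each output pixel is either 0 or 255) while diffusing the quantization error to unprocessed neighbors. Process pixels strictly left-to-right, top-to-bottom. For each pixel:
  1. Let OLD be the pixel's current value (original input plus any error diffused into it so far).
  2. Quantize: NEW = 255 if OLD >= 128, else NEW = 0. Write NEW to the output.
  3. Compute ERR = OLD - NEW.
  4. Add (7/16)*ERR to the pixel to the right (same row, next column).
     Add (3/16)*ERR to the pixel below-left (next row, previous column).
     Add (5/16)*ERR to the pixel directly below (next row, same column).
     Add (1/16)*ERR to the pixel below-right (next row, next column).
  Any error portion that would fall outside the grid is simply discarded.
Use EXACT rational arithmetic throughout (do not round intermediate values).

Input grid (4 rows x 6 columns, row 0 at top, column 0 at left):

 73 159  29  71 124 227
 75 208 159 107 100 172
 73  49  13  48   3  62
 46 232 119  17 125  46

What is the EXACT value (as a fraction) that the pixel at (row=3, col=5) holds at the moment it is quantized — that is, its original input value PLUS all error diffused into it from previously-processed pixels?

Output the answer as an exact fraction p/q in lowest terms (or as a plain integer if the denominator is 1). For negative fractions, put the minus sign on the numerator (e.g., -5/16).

Answer: 318406770809507/8796093022208

Derivation:
(0,0): OLD=73 → NEW=0, ERR=73
(0,1): OLD=3055/16 → NEW=255, ERR=-1025/16
(0,2): OLD=249/256 → NEW=0, ERR=249/256
(0,3): OLD=292559/4096 → NEW=0, ERR=292559/4096
(0,4): OLD=10174377/65536 → NEW=255, ERR=-6537303/65536
(0,5): OLD=192265631/1048576 → NEW=255, ERR=-75121249/1048576
(1,0): OLD=21965/256 → NEW=0, ERR=21965/256
(1,1): OLD=471579/2048 → NEW=255, ERR=-50661/2048
(1,2): OLD=10346167/65536 → NEW=255, ERR=-6365513/65536
(1,3): OLD=17873899/262144 → NEW=0, ERR=17873899/262144
(1,4): OLD=1504737889/16777216 → NEW=0, ERR=1504737889/16777216
(1,5): OLD=49020814167/268435456 → NEW=255, ERR=-19430227113/268435456
(2,0): OLD=3118681/32768 → NEW=0, ERR=3118681/32768
(2,1): OLD=73462499/1048576 → NEW=0, ERR=73462499/1048576
(2,2): OLD=411648617/16777216 → NEW=0, ERR=411648617/16777216
(2,3): OLD=12185366113/134217728 → NEW=0, ERR=12185366113/134217728
(2,4): OLD=263871249827/4294967296 → NEW=0, ERR=263871249827/4294967296
(2,5): OLD=4938501036965/68719476736 → NEW=0, ERR=4938501036965/68719476736
(3,0): OLD=1491128393/16777216 → NEW=0, ERR=1491128393/16777216
(3,1): OLD=40711817493/134217728 → NEW=255, ERR=6486296853/134217728
(3,2): OLD=181689937487/1073741824 → NEW=255, ERR=-92114227633/1073741824
(3,3): OLD=1435687104301/68719476736 → NEW=0, ERR=1435687104301/68719476736
(3,4): OLD=94826436874509/549755813888 → NEW=255, ERR=-45361295666931/549755813888
(3,5): OLD=318406770809507/8796093022208 → NEW=0, ERR=318406770809507/8796093022208
Target (3,5): original=46, with diffused error = 318406770809507/8796093022208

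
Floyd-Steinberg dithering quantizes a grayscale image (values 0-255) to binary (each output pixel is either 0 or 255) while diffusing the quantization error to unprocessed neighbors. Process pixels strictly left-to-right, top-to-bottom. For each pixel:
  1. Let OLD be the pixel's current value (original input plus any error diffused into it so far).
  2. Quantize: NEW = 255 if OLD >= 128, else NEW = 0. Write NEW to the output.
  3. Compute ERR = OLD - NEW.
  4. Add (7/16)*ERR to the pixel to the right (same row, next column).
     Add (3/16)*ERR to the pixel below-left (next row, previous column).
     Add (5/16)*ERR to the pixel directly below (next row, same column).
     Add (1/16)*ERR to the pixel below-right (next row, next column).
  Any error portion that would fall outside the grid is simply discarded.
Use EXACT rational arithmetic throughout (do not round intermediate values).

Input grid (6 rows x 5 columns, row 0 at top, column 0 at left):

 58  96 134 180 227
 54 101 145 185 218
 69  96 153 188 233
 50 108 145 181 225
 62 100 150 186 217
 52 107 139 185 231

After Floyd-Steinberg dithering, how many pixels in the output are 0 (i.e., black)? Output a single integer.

Answer: 13

Derivation:
(0,0): OLD=58 → NEW=0, ERR=58
(0,1): OLD=971/8 → NEW=0, ERR=971/8
(0,2): OLD=23949/128 → NEW=255, ERR=-8691/128
(0,3): OLD=307803/2048 → NEW=255, ERR=-214437/2048
(0,4): OLD=5937277/32768 → NEW=255, ERR=-2418563/32768
(1,0): OLD=12145/128 → NEW=0, ERR=12145/128
(1,1): OLD=175447/1024 → NEW=255, ERR=-85673/1024
(1,2): OLD=2461923/32768 → NEW=0, ERR=2461923/32768
(1,3): OLD=21897799/131072 → NEW=255, ERR=-11525561/131072
(1,4): OLD=314404981/2097152 → NEW=255, ERR=-220368779/2097152
(2,0): OLD=1359277/16384 → NEW=0, ERR=1359277/16384
(2,1): OLD=66148735/524288 → NEW=0, ERR=66148735/524288
(2,2): OLD=1761280701/8388608 → NEW=255, ERR=-377814339/8388608
(2,3): OLD=16885879911/134217728 → NEW=0, ERR=16885879911/134217728
(2,4): OLD=536244665617/2147483648 → NEW=255, ERR=-11363664623/2147483648
(3,0): OLD=835360925/8388608 → NEW=0, ERR=835360925/8388608
(3,1): OLD=12598723353/67108864 → NEW=255, ERR=-4514036967/67108864
(3,2): OLD=285555180195/2147483648 → NEW=255, ERR=-262053150045/2147483648
(3,3): OLD=700599940315/4294967296 → NEW=255, ERR=-394616720165/4294967296
(3,4): OLD=13126276735367/68719476736 → NEW=255, ERR=-4397189832313/68719476736
(4,0): OLD=86444319187/1073741824 → NEW=0, ERR=86444319187/1073741824
(4,1): OLD=3351641337363/34359738368 → NEW=0, ERR=3351641337363/34359738368
(4,2): OLD=73178621230077/549755813888 → NEW=255, ERR=-67009111311363/549755813888
(4,3): OLD=741836659658515/8796093022208 → NEW=0, ERR=741836659658515/8796093022208
(4,4): OLD=32110515055137541/140737488355328 → NEW=255, ERR=-3777544475471099/140737488355328
(5,0): OLD=52473317404185/549755813888 → NEW=0, ERR=52473317404185/549755813888
(5,1): OLD=709929319842123/4398046511104 → NEW=255, ERR=-411572540489397/4398046511104
(5,2): OLD=11523296570970467/140737488355328 → NEW=0, ERR=11523296570970467/140737488355328
(5,3): OLD=132026502094780781/562949953421312 → NEW=255, ERR=-11525736027653779/562949953421312
(5,4): OLD=1971909532360315679/9007199254740992 → NEW=255, ERR=-324926277598637281/9007199254740992
Output grid:
  Row 0: ..###  (2 black, running=2)
  Row 1: .#.##  (2 black, running=4)
  Row 2: ..#.#  (3 black, running=7)
  Row 3: .####  (1 black, running=8)
  Row 4: ..#.#  (3 black, running=11)
  Row 5: .#.##  (2 black, running=13)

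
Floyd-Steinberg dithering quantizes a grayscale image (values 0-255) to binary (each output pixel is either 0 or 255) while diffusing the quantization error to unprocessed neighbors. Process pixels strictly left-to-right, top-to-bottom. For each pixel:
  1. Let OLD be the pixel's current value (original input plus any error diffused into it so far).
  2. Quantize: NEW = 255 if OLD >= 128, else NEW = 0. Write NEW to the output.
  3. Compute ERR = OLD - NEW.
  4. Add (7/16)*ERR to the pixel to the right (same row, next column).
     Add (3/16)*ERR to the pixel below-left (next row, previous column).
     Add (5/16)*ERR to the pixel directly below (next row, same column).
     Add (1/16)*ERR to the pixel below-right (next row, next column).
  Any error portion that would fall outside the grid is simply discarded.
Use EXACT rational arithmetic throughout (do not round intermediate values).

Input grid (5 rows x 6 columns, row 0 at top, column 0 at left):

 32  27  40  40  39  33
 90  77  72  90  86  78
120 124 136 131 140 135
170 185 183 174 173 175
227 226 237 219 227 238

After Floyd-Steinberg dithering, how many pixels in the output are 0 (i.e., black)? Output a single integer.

(0,0): OLD=32 → NEW=0, ERR=32
(0,1): OLD=41 → NEW=0, ERR=41
(0,2): OLD=927/16 → NEW=0, ERR=927/16
(0,3): OLD=16729/256 → NEW=0, ERR=16729/256
(0,4): OLD=276847/4096 → NEW=0, ERR=276847/4096
(0,5): OLD=4100617/65536 → NEW=0, ERR=4100617/65536
(1,0): OLD=1723/16 → NEW=0, ERR=1723/16
(1,1): OLD=19173/128 → NEW=255, ERR=-13467/128
(1,2): OLD=241217/4096 → NEW=0, ERR=241217/4096
(1,3): OLD=2498233/16384 → NEW=255, ERR=-1679687/16384
(1,4): OLD=81878535/1048576 → NEW=0, ERR=81878535/1048576
(1,5): OLD=2280694785/16777216 → NEW=255, ERR=-1997495295/16777216
(2,0): OLD=274279/2048 → NEW=255, ERR=-247961/2048
(2,1): OLD=3665029/65536 → NEW=0, ERR=3665029/65536
(2,2): OLD=160507551/1048576 → NEW=255, ERR=-106879329/1048576
(2,3): OLD=609773655/8388608 → NEW=0, ERR=609773655/8388608
(2,4): OLD=44955592437/268435456 → NEW=255, ERR=-23495448843/268435456
(2,5): OLD=276513724419/4294967296 → NEW=0, ERR=276513724419/4294967296
(3,0): OLD=149579247/1048576 → NEW=255, ERR=-117807633/1048576
(3,1): OLD=1062369915/8388608 → NEW=0, ERR=1062369915/8388608
(3,2): OLD=15010852573/67108864 → NEW=255, ERR=-2101907747/67108864
(3,3): OLD=688187222635/4294967296 → NEW=255, ERR=-407029437845/4294967296
(3,4): OLD=4150686393795/34359738368 → NEW=0, ERR=4150686393795/34359738368
(3,5): OLD=133315203711821/549755813888 → NEW=255, ERR=-6872528829619/549755813888
(4,0): OLD=28942228681/134217728 → NEW=255, ERR=-5283291959/134217728
(4,1): OLD=505647030429/2147483648 → NEW=255, ERR=-41961299811/2147483648
(4,2): OLD=14349292392983/68719476736 → NEW=255, ERR=-3174174174697/68719476736
(4,3): OLD=208763237062307/1099511627776 → NEW=255, ERR=-71612228020573/1099511627776
(4,4): OLD=4010815749879587/17592186044416 → NEW=255, ERR=-475191691446493/17592186044416
(4,5): OLD=64690249437894677/281474976710656 → NEW=255, ERR=-7085869623322603/281474976710656
Output grid:
  Row 0: ......  (6 black, running=6)
  Row 1: .#.#.#  (3 black, running=9)
  Row 2: #.#.#.  (3 black, running=12)
  Row 3: #.##.#  (2 black, running=14)
  Row 4: ######  (0 black, running=14)

Answer: 14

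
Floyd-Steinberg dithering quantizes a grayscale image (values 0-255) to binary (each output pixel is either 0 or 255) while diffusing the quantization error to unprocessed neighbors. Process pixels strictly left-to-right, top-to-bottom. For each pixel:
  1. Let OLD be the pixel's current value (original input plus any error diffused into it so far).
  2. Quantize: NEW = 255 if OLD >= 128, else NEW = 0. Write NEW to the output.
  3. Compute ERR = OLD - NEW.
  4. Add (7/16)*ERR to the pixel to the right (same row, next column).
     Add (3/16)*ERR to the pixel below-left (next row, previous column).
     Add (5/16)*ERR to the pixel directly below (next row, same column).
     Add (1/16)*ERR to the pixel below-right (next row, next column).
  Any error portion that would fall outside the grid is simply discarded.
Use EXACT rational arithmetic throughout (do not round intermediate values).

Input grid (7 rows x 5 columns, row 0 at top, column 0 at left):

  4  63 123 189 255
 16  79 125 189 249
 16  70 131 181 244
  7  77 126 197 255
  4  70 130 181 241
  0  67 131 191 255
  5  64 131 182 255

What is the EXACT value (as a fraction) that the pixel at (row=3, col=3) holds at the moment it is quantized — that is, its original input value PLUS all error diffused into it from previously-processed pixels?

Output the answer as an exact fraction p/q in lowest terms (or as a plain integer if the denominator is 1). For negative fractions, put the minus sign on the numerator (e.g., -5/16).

Answer: 305699282859/2147483648

Derivation:
(0,0): OLD=4 → NEW=0, ERR=4
(0,1): OLD=259/4 → NEW=0, ERR=259/4
(0,2): OLD=9685/64 → NEW=255, ERR=-6635/64
(0,3): OLD=147091/1024 → NEW=255, ERR=-114029/1024
(0,4): OLD=3379717/16384 → NEW=255, ERR=-798203/16384
(1,0): OLD=1881/64 → NEW=0, ERR=1881/64
(1,1): OLD=47567/512 → NEW=0, ERR=47567/512
(1,2): OLD=1907355/16384 → NEW=0, ERR=1907355/16384
(1,3): OLD=12420303/65536 → NEW=255, ERR=-4291377/65536
(1,4): OLD=207793869/1048576 → NEW=255, ERR=-59593011/1048576
(2,0): OLD=349013/8192 → NEW=0, ERR=349013/8192
(2,1): OLD=37050583/262144 → NEW=255, ERR=-29796137/262144
(2,2): OLD=466327045/4194304 → NEW=0, ERR=466327045/4194304
(2,3): OLD=13810919807/67108864 → NEW=255, ERR=-3301840513/67108864
(2,4): OLD=215415987897/1073741824 → NEW=255, ERR=-58388177223/1073741824
(3,0): OLD=-4186203/4194304 → NEW=0, ERR=-4186203/4194304
(3,1): OLD=2166031969/33554432 → NEW=0, ERR=2166031969/33554432
(3,2): OLD=185388748379/1073741824 → NEW=255, ERR=-88415416741/1073741824
(3,3): OLD=305699282859/2147483648 → NEW=255, ERR=-241909047381/2147483648
Target (3,3): original=197, with diffused error = 305699282859/2147483648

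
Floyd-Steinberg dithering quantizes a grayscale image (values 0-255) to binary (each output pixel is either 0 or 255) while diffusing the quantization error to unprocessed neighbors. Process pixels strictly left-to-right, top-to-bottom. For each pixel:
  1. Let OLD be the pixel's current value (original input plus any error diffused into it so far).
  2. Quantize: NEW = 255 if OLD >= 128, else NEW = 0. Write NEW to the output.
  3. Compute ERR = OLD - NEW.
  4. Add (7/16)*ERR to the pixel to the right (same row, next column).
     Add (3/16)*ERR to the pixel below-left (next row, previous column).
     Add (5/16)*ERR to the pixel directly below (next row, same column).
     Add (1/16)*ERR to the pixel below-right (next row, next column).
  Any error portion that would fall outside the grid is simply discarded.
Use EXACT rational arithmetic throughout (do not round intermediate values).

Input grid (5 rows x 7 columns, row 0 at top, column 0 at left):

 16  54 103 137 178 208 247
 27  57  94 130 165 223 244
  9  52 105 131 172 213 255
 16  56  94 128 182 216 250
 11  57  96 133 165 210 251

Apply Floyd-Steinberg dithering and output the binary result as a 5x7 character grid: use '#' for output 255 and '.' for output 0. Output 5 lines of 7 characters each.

(0,0): OLD=16 → NEW=0, ERR=16
(0,1): OLD=61 → NEW=0, ERR=61
(0,2): OLD=2075/16 → NEW=255, ERR=-2005/16
(0,3): OLD=21037/256 → NEW=0, ERR=21037/256
(0,4): OLD=876347/4096 → NEW=255, ERR=-168133/4096
(0,5): OLD=12454557/65536 → NEW=255, ERR=-4257123/65536
(0,6): OLD=229198411/1048576 → NEW=255, ERR=-38188469/1048576
(1,0): OLD=695/16 → NEW=0, ERR=695/16
(1,1): OLD=9289/128 → NEW=0, ERR=9289/128
(1,2): OLD=433397/4096 → NEW=0, ERR=433397/4096
(1,3): OLD=3054685/16384 → NEW=255, ERR=-1123235/16384
(1,4): OLD=120727923/1048576 → NEW=0, ERR=120727923/1048576
(1,5): OLD=2044118667/8388608 → NEW=255, ERR=-94976373/8388608
(1,6): OLD=30011840517/134217728 → NEW=255, ERR=-4213680123/134217728
(2,0): OLD=74099/2048 → NEW=0, ERR=74099/2048
(2,1): OLD=7409609/65536 → NEW=0, ERR=7409609/65536
(2,2): OLD=187916651/1048576 → NEW=255, ERR=-79470229/1048576
(2,3): OLD=877610947/8388608 → NEW=0, ERR=877610947/8388608
(2,4): OLD=16598908663/67108864 → NEW=255, ERR=-513851657/67108864
(2,5): OLD=445434117761/2147483648 → NEW=255, ERR=-102174212479/2147483648
(2,6): OLD=7685105435159/34359738368 → NEW=255, ERR=-1076627848681/34359738368
(3,0): OLD=50861883/1048576 → NEW=0, ERR=50861883/1048576
(3,1): OLD=843926999/8388608 → NEW=0, ERR=843926999/8388608
(3,2): OLD=9463204529/67108864 → NEW=255, ERR=-7649555791/67108864
(3,3): OLD=28092212797/268435456 → NEW=0, ERR=28092212797/268435456
(3,4): OLD=7662565799483/34359738368 → NEW=255, ERR=-1099167484357/34359738368
(3,5): OLD=49693085408281/274877906944 → NEW=255, ERR=-20400780862439/274877906944
(3,6): OLD=900562748594375/4398046511104 → NEW=255, ERR=-220939111737145/4398046511104
(4,0): OLD=6042651325/134217728 → NEW=0, ERR=6042651325/134217728
(4,1): OLD=192832273409/2147483648 → NEW=0, ERR=192832273409/2147483648
(4,2): OLD=4314690289503/34359738368 → NEW=0, ERR=4314690289503/34359738368
(4,3): OLD=57042648222821/274877906944 → NEW=255, ERR=-13051218047899/274877906944
(4,4): OLD=278958265969699/2199023255552 → NEW=0, ERR=278958265969699/2199023255552
(4,5): OLD=16247278758680975/70368744177664 → NEW=255, ERR=-1696751006623345/70368744177664
(4,6): OLD=247825890731379225/1125899906842624 → NEW=255, ERR=-39278585513489895/1125899906842624
Row 0: ..#.###
Row 1: ...#.##
Row 2: ..#.###
Row 3: ..#.###
Row 4: ...#.##

Answer: ..#.###
...#.##
..#.###
..#.###
...#.##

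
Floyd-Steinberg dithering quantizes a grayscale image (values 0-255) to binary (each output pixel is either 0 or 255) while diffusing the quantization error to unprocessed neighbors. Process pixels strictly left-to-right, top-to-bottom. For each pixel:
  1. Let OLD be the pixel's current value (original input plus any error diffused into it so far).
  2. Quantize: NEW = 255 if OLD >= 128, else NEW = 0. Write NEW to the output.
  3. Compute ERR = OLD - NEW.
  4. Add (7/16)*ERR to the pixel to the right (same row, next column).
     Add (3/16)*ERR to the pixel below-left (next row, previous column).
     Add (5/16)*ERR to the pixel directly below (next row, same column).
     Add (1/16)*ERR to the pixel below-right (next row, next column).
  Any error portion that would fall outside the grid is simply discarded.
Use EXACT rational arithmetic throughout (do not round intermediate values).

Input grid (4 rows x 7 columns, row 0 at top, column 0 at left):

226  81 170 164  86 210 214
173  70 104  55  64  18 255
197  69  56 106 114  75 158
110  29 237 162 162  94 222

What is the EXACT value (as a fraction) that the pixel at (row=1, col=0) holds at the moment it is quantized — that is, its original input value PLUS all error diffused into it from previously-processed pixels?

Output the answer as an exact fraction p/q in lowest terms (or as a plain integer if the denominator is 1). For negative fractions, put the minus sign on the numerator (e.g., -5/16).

Answer: 45247/256

Derivation:
(0,0): OLD=226 → NEW=255, ERR=-29
(0,1): OLD=1093/16 → NEW=0, ERR=1093/16
(0,2): OLD=51171/256 → NEW=255, ERR=-14109/256
(0,3): OLD=572981/4096 → NEW=255, ERR=-471499/4096
(0,4): OLD=2335603/65536 → NEW=0, ERR=2335603/65536
(0,5): OLD=236550181/1048576 → NEW=255, ERR=-30836699/1048576
(0,6): OLD=3374467331/16777216 → NEW=255, ERR=-903722749/16777216
(1,0): OLD=45247/256 → NEW=255, ERR=-20033/256
Target (1,0): original=173, with diffused error = 45247/256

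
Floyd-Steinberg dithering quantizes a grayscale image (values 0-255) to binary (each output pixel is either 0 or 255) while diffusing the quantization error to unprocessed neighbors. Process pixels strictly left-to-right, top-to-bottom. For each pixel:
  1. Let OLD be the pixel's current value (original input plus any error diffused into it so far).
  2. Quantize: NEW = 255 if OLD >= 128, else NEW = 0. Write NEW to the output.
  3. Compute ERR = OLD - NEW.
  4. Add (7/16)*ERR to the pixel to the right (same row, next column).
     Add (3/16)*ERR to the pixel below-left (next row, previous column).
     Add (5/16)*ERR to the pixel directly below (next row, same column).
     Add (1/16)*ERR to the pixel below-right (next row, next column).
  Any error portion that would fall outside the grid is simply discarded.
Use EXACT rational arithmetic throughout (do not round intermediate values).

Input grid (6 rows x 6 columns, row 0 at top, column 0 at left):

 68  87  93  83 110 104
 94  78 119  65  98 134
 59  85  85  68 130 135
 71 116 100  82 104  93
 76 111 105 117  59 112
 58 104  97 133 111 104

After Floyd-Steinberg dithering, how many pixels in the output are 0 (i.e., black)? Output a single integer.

(0,0): OLD=68 → NEW=0, ERR=68
(0,1): OLD=467/4 → NEW=0, ERR=467/4
(0,2): OLD=9221/64 → NEW=255, ERR=-7099/64
(0,3): OLD=35299/1024 → NEW=0, ERR=35299/1024
(0,4): OLD=2049333/16384 → NEW=0, ERR=2049333/16384
(0,5): OLD=41608307/262144 → NEW=255, ERR=-25238413/262144
(1,0): OLD=8777/64 → NEW=255, ERR=-7543/64
(1,1): OLD=23743/512 → NEW=0, ERR=23743/512
(1,2): OLD=1939627/16384 → NEW=0, ERR=1939627/16384
(1,3): OLD=9442831/65536 → NEW=255, ERR=-7268849/65536
(1,4): OLD=304781965/4194304 → NEW=0, ERR=304781965/4194304
(1,5): OLD=9631617739/67108864 → NEW=255, ERR=-7481142581/67108864
(2,0): OLD=252837/8192 → NEW=0, ERR=252837/8192
(2,1): OLD=33508711/262144 → NEW=0, ERR=33508711/262144
(2,2): OLD=671177205/4194304 → NEW=255, ERR=-398370315/4194304
(2,3): OLD=429834637/33554432 → NEW=0, ERR=429834637/33554432
(2,4): OLD=140099950119/1073741824 → NEW=255, ERR=-133704215001/1073741824
(2,5): OLD=862885611393/17179869184 → NEW=0, ERR=862885611393/17179869184
(3,0): OLD=438775637/4194304 → NEW=0, ERR=438775637/4194304
(3,1): OLD=6235548081/33554432 → NEW=255, ERR=-2320832079/33554432
(3,2): OLD=13542536483/268435456 → NEW=0, ERR=13542536483/268435456
(3,3): OLD=1353618390889/17179869184 → NEW=0, ERR=1353618390889/17179869184
(3,4): OLD=15087513013321/137438953472 → NEW=0, ERR=15087513013321/137438953472
(3,5): OLD=327523038795175/2199023255552 → NEW=255, ERR=-233227891370585/2199023255552
(4,0): OLD=51390718555/536870912 → NEW=0, ERR=51390718555/536870912
(4,1): OLD=1264969703711/8589934592 → NEW=255, ERR=-925463617249/8589934592
(4,2): OLD=23111890410413/274877906944 → NEW=0, ERR=23111890410413/274877906944
(4,3): OLD=889036781381697/4398046511104 → NEW=255, ERR=-232465078949823/4398046511104
(4,4): OLD=3885661395808849/70368744177664 → NEW=0, ERR=3885661395808849/70368744177664
(4,5): OLD=123708763380562583/1125899906842624 → NEW=0, ERR=123708763380562583/1125899906842624
(5,0): OLD=9306325934029/137438953472 → NEW=0, ERR=9306325934029/137438953472
(5,1): OLD=535258940602781/4398046511104 → NEW=0, ERR=535258940602781/4398046511104
(5,2): OLD=5625149696702479/35184372088832 → NEW=255, ERR=-3346865185949681/35184372088832
(5,3): OLD=101864996823279893/1125899906842624 → NEW=0, ERR=101864996823279893/1125899906842624
(5,4): OLD=416890169238837557/2251799813685248 → NEW=255, ERR=-157318783250900683/2251799813685248
(5,5): OLD=4007192205687456889/36028797018963968 → NEW=0, ERR=4007192205687456889/36028797018963968
Output grid:
  Row 0: ..#..#  (4 black, running=4)
  Row 1: #..#.#  (3 black, running=7)
  Row 2: ..#.#.  (4 black, running=11)
  Row 3: .#...#  (4 black, running=15)
  Row 4: .#.#..  (4 black, running=19)
  Row 5: ..#.#.  (4 black, running=23)

Answer: 23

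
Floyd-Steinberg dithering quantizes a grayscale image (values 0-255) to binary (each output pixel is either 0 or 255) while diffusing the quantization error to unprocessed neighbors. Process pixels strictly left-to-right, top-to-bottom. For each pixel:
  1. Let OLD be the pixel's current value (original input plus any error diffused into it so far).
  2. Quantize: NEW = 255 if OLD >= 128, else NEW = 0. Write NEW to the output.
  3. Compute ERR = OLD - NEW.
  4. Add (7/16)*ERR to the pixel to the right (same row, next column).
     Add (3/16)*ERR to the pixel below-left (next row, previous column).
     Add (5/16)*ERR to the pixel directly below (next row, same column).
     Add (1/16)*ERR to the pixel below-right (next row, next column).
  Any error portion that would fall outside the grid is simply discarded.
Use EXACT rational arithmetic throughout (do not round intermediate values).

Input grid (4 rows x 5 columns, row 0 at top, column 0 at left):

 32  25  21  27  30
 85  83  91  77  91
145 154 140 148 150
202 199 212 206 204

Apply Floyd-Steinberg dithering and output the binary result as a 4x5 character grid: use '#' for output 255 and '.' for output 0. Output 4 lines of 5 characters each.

Answer: .....
.#.#.
#.#.#
#####

Derivation:
(0,0): OLD=32 → NEW=0, ERR=32
(0,1): OLD=39 → NEW=0, ERR=39
(0,2): OLD=609/16 → NEW=0, ERR=609/16
(0,3): OLD=11175/256 → NEW=0, ERR=11175/256
(0,4): OLD=201105/4096 → NEW=0, ERR=201105/4096
(1,0): OLD=1637/16 → NEW=0, ERR=1637/16
(1,1): OLD=19083/128 → NEW=255, ERR=-13557/128
(1,2): OLD=275167/4096 → NEW=0, ERR=275167/4096
(1,3): OLD=2156415/16384 → NEW=255, ERR=-2021505/16384
(1,4): OLD=14441869/262144 → NEW=0, ERR=14441869/262144
(2,0): OLD=321769/2048 → NEW=255, ERR=-200471/2048
(2,1): OLD=6361403/65536 → NEW=0, ERR=6361403/65536
(2,2): OLD=182144577/1048576 → NEW=255, ERR=-85242303/1048576
(2,3): OLD=1483195427/16777216 → NEW=0, ERR=1483195427/16777216
(2,4): OLD=53199063349/268435456 → NEW=255, ERR=-15251977931/268435456
(3,0): OLD=198821201/1048576 → NEW=255, ERR=-68565679/1048576
(3,1): OLD=1504625205/8388608 → NEW=255, ERR=-634469835/8388608
(3,2): OLD=47284460191/268435456 → NEW=255, ERR=-21166581089/268435456
(3,3): OLD=98459358269/536870912 → NEW=255, ERR=-38442724291/536870912
(3,4): OLD=1378190061085/8589934592 → NEW=255, ERR=-812243259875/8589934592
Row 0: .....
Row 1: .#.#.
Row 2: #.#.#
Row 3: #####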